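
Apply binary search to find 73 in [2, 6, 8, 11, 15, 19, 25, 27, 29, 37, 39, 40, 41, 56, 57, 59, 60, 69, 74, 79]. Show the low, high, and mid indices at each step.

Binary search for 73 in [2, 6, 8, 11, 15, 19, 25, 27, 29, 37, 39, 40, 41, 56, 57, 59, 60, 69, 74, 79]:

lo=0, hi=19, mid=9, arr[mid]=37 -> 37 < 73, search right half
lo=10, hi=19, mid=14, arr[mid]=57 -> 57 < 73, search right half
lo=15, hi=19, mid=17, arr[mid]=69 -> 69 < 73, search right half
lo=18, hi=19, mid=18, arr[mid]=74 -> 74 > 73, search left half
lo=18 > hi=17, target 73 not found

Binary search determines that 73 is not in the array after 4 comparisons. The search space was exhausted without finding the target.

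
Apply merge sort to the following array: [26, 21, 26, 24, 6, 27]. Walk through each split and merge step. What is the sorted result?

Merge sort trace:

Split: [26, 21, 26, 24, 6, 27] -> [26, 21, 26] and [24, 6, 27]
  Split: [26, 21, 26] -> [26] and [21, 26]
    Split: [21, 26] -> [21] and [26]
    Merge: [21] + [26] -> [21, 26]
  Merge: [26] + [21, 26] -> [21, 26, 26]
  Split: [24, 6, 27] -> [24] and [6, 27]
    Split: [6, 27] -> [6] and [27]
    Merge: [6] + [27] -> [6, 27]
  Merge: [24] + [6, 27] -> [6, 24, 27]
Merge: [21, 26, 26] + [6, 24, 27] -> [6, 21, 24, 26, 26, 27]

Final sorted array: [6, 21, 24, 26, 26, 27]

The merge sort proceeds by recursively splitting the array and merging sorted halves.
After all merges, the sorted array is [6, 21, 24, 26, 26, 27].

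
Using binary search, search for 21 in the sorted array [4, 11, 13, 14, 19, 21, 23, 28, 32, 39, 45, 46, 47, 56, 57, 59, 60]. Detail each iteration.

Binary search for 21 in [4, 11, 13, 14, 19, 21, 23, 28, 32, 39, 45, 46, 47, 56, 57, 59, 60]:

lo=0, hi=16, mid=8, arr[mid]=32 -> 32 > 21, search left half
lo=0, hi=7, mid=3, arr[mid]=14 -> 14 < 21, search right half
lo=4, hi=7, mid=5, arr[mid]=21 -> Found target at index 5!

Binary search finds 21 at index 5 after 3 comparisons. The search repeatedly halves the search space by comparing with the middle element.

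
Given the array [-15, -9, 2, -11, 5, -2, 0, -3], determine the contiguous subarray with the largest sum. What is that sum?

Using Kadane's algorithm on [-15, -9, 2, -11, 5, -2, 0, -3]:

Scanning through the array:
Position 1 (value -9): max_ending_here = -9, max_so_far = -9
Position 2 (value 2): max_ending_here = 2, max_so_far = 2
Position 3 (value -11): max_ending_here = -9, max_so_far = 2
Position 4 (value 5): max_ending_here = 5, max_so_far = 5
Position 5 (value -2): max_ending_here = 3, max_so_far = 5
Position 6 (value 0): max_ending_here = 3, max_so_far = 5
Position 7 (value -3): max_ending_here = 0, max_so_far = 5

Maximum subarray: [5]
Maximum sum: 5

The maximum subarray is [5] with sum 5. This subarray runs from index 4 to index 4.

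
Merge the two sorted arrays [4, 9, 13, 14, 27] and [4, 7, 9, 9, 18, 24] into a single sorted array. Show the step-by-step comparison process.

Merging process:

Compare 4 vs 4: take 4 from left. Merged: [4]
Compare 9 vs 4: take 4 from right. Merged: [4, 4]
Compare 9 vs 7: take 7 from right. Merged: [4, 4, 7]
Compare 9 vs 9: take 9 from left. Merged: [4, 4, 7, 9]
Compare 13 vs 9: take 9 from right. Merged: [4, 4, 7, 9, 9]
Compare 13 vs 9: take 9 from right. Merged: [4, 4, 7, 9, 9, 9]
Compare 13 vs 18: take 13 from left. Merged: [4, 4, 7, 9, 9, 9, 13]
Compare 14 vs 18: take 14 from left. Merged: [4, 4, 7, 9, 9, 9, 13, 14]
Compare 27 vs 18: take 18 from right. Merged: [4, 4, 7, 9, 9, 9, 13, 14, 18]
Compare 27 vs 24: take 24 from right. Merged: [4, 4, 7, 9, 9, 9, 13, 14, 18, 24]
Append remaining from left: [27]. Merged: [4, 4, 7, 9, 9, 9, 13, 14, 18, 24, 27]

Final merged array: [4, 4, 7, 9, 9, 9, 13, 14, 18, 24, 27]
Total comparisons: 10

The merged array is [4, 4, 7, 9, 9, 9, 13, 14, 18, 24, 27], requiring 10 comparisons. The merge step runs in O(n) time where n is the total number of elements.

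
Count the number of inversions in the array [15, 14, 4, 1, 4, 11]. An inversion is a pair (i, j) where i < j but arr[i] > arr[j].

Finding inversions in [15, 14, 4, 1, 4, 11]:

(0, 1): arr[0]=15 > arr[1]=14
(0, 2): arr[0]=15 > arr[2]=4
(0, 3): arr[0]=15 > arr[3]=1
(0, 4): arr[0]=15 > arr[4]=4
(0, 5): arr[0]=15 > arr[5]=11
(1, 2): arr[1]=14 > arr[2]=4
(1, 3): arr[1]=14 > arr[3]=1
(1, 4): arr[1]=14 > arr[4]=4
(1, 5): arr[1]=14 > arr[5]=11
(2, 3): arr[2]=4 > arr[3]=1

Total inversions: 10

The array has 10 inversion(s): (0,1), (0,2), (0,3), (0,4), (0,5), (1,2), (1,3), (1,4), (1,5), (2,3). Each pair (i,j) satisfies i < j and arr[i] > arr[j].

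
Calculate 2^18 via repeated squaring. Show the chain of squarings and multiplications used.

Computing 2^18 by squaring (build up from 2^1; each line after the first costs one multiplication):

2^1 = 2
2^2 = (2^1)^2 = 2^2 = 4
2^4 = (2^2)^2 = 4^2 = 16
2^8 = (2^4)^2 = 16^2 = 256
2^9 = 2 * 2^8 = 2 * 256 = 512
2^18 = (2^9)^2 = 512^2 = 262144

Result: 262144
Multiplications needed: 5 (5 lines after 2^1)

2^18 = 262144. Using exponentiation by squaring, this requires 5 multiplications. The key idea: if the exponent is even, square the half-power; if odd, multiply by the base once.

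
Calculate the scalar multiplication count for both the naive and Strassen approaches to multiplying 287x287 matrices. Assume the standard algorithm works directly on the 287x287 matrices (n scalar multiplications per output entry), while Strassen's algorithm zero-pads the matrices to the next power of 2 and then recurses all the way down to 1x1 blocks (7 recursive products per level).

Matrix multiplication for 287x287 matrices:

Strassen's algorithm requires power-of-2 dimensions. Pad 287x287 to 512x512 (next power of 2).

Standard algorithm: 287^3 = 23639903 multiplications
Strassen's algorithm: 7^(log2(512)) = 7^9 = 40353607 multiplications
Difference: 23639903 - 40353607 = -16713704 (Strassen uses MORE here due to padding overhead — for small or just-over-power-of-2 n, padding can outweigh the per-level savings)

Standard: 23639903 multiplications (287^3). Strassen: 40353607 multiplications (7^9, after padding to 512x512). Strassen reduces 8 recursive multiplications to 7 at each level.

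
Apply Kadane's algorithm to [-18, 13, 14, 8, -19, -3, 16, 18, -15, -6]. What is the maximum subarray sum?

Using Kadane's algorithm on [-18, 13, 14, 8, -19, -3, 16, 18, -15, -6]:

Scanning through the array:
Position 1 (value 13): max_ending_here = 13, max_so_far = 13
Position 2 (value 14): max_ending_here = 27, max_so_far = 27
Position 3 (value 8): max_ending_here = 35, max_so_far = 35
Position 4 (value -19): max_ending_here = 16, max_so_far = 35
Position 5 (value -3): max_ending_here = 13, max_so_far = 35
Position 6 (value 16): max_ending_here = 29, max_so_far = 35
Position 7 (value 18): max_ending_here = 47, max_so_far = 47
Position 8 (value -15): max_ending_here = 32, max_so_far = 47
Position 9 (value -6): max_ending_here = 26, max_so_far = 47

Maximum subarray: [13, 14, 8, -19, -3, 16, 18]
Maximum sum: 47

The maximum subarray is [13, 14, 8, -19, -3, 16, 18] with sum 47. This subarray runs from index 1 to index 7.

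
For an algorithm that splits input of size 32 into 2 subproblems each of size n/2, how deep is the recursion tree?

For divide and conquer with division factor 2:

Problem sizes at each level:
Level 0: 32
Level 1: 16
Level 2: 8
Level 3: 4
Level 4: 2
Level 5: 1

The root is level 0 and the size-1 base case is level 5 (the tree spans levels 0 through 5, i.e. 6 levels counting the root), so the depth is the number of divisions: log_2(32) = 5

The recursion tree depth is log_2(32) = 5. At each level, the problem size is divided by 2, so it takes 5 divisions to reduce to a base case of size 1. The algorithm makes 2 recursive calls at each level.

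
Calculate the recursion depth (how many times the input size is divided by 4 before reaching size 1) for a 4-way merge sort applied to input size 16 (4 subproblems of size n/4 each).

For divide and conquer with division factor 4:

Problem sizes at each level:
Level 0: 16
Level 1: 4
Level 2: 1

The root is level 0 and the size-1 base case is level 2 (the tree spans levels 0 through 2, i.e. 3 levels counting the root), so the depth is the number of divisions: log_4(16) = 2

The recursion tree depth is log_4(16) = 2. At each level, the problem size is divided by 4, so it takes 2 divisions to reduce to a base case of size 1. The algorithm makes 4 recursive calls at each level.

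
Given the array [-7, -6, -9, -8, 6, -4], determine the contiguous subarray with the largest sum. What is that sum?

Using Kadane's algorithm on [-7, -6, -9, -8, 6, -4]:

Scanning through the array:
Position 1 (value -6): max_ending_here = -6, max_so_far = -6
Position 2 (value -9): max_ending_here = -9, max_so_far = -6
Position 3 (value -8): max_ending_here = -8, max_so_far = -6
Position 4 (value 6): max_ending_here = 6, max_so_far = 6
Position 5 (value -4): max_ending_here = 2, max_so_far = 6

Maximum subarray: [6]
Maximum sum: 6

The maximum subarray is [6] with sum 6. This subarray runs from index 4 to index 4.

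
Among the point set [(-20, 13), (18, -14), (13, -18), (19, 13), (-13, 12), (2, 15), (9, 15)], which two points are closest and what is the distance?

Computing all pairwise distances among 7 points:

d((-20, 13), (18, -14)) = 46.6154
d((-20, 13), (13, -18)) = 45.2769
d((-20, 13), (19, 13)) = 39.0
d((-20, 13), (-13, 12)) = 7.0711
d((-20, 13), (2, 15)) = 22.0907
d((-20, 13), (9, 15)) = 29.0689
d((18, -14), (13, -18)) = 6.4031 <-- minimum
d((18, -14), (19, 13)) = 27.0185
d((18, -14), (-13, 12)) = 40.4599
d((18, -14), (2, 15)) = 33.121
d((18, -14), (9, 15)) = 30.3645
d((13, -18), (19, 13)) = 31.5753
d((13, -18), (-13, 12)) = 39.6989
d((13, -18), (2, 15)) = 34.7851
d((13, -18), (9, 15)) = 33.2415
d((19, 13), (-13, 12)) = 32.0156
d((19, 13), (2, 15)) = 17.1172
d((19, 13), (9, 15)) = 10.198
d((-13, 12), (2, 15)) = 15.2971
d((-13, 12), (9, 15)) = 22.2036
d((2, 15), (9, 15)) = 7.0

Closest pair: (18, -14) and (13, -18) with distance 6.4031

The closest pair is (18, -14) and (13, -18) with Euclidean distance 6.4031. For 7 points, brute-force pairwise comparison is shown above. For large n, the divide-and-conquer algorithm (sort by x, recurse on halves, check the dividing strip) achieves O(n log n).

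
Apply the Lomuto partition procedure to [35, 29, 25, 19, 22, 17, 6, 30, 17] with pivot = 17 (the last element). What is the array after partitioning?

Lomuto partition with pivot = 17:

Initial array: [35, 29, 25, 19, 22, 17, 6, 30, 17]

arr[0]=35 > 17: no swap
arr[1]=29 > 17: no swap
arr[2]=25 > 17: no swap
arr[3]=19 > 17: no swap
arr[4]=22 > 17: no swap
arr[5]=17 <= 17: swap with position 0, array becomes [17, 29, 25, 19, 22, 35, 6, 30, 17]
arr[6]=6 <= 17: swap with position 1, array becomes [17, 6, 25, 19, 22, 35, 29, 30, 17]
arr[7]=30 > 17: no swap

Place pivot at position 2: [17, 6, 17, 19, 22, 35, 29, 30, 25]
Pivot position: 2

After partitioning with pivot 17, the array becomes [17, 6, 17, 19, 22, 35, 29, 30, 25]. The pivot is placed at index 2. All elements to the left of the pivot are <= 17, and all elements to the right are > 17.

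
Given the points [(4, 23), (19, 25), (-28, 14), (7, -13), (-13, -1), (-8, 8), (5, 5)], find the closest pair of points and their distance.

Computing all pairwise distances among 7 points:

d((4, 23), (19, 25)) = 15.1327
d((4, 23), (-28, 14)) = 33.2415
d((4, 23), (7, -13)) = 36.1248
d((4, 23), (-13, -1)) = 29.4109
d((4, 23), (-8, 8)) = 19.2094
d((4, 23), (5, 5)) = 18.0278
d((19, 25), (-28, 14)) = 48.2701
d((19, 25), (7, -13)) = 39.8497
d((19, 25), (-13, -1)) = 41.2311
d((19, 25), (-8, 8)) = 31.9061
d((19, 25), (5, 5)) = 24.4131
d((-28, 14), (7, -13)) = 44.2041
d((-28, 14), (-13, -1)) = 21.2132
d((-28, 14), (-8, 8)) = 20.8806
d((-28, 14), (5, 5)) = 34.2053
d((7, -13), (-13, -1)) = 23.3238
d((7, -13), (-8, 8)) = 25.807
d((7, -13), (5, 5)) = 18.1108
d((-13, -1), (-8, 8)) = 10.2956 <-- minimum
d((-13, -1), (5, 5)) = 18.9737
d((-8, 8), (5, 5)) = 13.3417

Closest pair: (-13, -1) and (-8, 8) with distance 10.2956

The closest pair is (-13, -1) and (-8, 8) with Euclidean distance 10.2956. For 7 points, brute-force pairwise comparison is shown above. For large n, the divide-and-conquer algorithm (sort by x, recurse on halves, check the dividing strip) achieves O(n log n).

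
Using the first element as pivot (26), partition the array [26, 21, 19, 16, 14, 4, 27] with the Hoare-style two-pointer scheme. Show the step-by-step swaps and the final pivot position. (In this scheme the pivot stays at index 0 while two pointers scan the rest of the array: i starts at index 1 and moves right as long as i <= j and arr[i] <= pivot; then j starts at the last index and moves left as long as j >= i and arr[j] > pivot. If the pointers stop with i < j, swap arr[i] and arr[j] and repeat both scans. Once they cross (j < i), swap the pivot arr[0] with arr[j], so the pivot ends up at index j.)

Hoare-style two-pointer partition with pivot = 26:

Initial array: [26, 21, 19, 16, 14, 4, 27]

Pointers start at i = 1, j = 6.
i ends at 6, j ends at 5: the pointers have crossed (j < i), so scanning stops.

Swap pivot arr[0] with arr[5] to place pivot at position 5: [4, 21, 19, 16, 14, 26, 27]
Pivot position: 5

After partitioning with pivot 26, the array becomes [4, 21, 19, 16, 14, 26, 27]. The pivot is placed at index 5. All elements to the left of the pivot are <= 26, and all elements to the right are > 26.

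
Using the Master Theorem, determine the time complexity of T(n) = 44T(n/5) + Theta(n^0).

Master Theorem for T(n) = 44T(n/5) + O(n^0):

a = 44, b = 5, c = 0
log_b(a) = log_5(44) = 2.3512

Case 1: c = 0 < log_5(44) = 2.3512
T(n) = O(n^(log_5 44))

For T(n) = 44T(n/5) + O(n^0): log_5(44) = 2.3512. This is Case 1 of the Master Theorem (c < log_b(a), work dominated by leaves), giving O(n^(log_5 44)).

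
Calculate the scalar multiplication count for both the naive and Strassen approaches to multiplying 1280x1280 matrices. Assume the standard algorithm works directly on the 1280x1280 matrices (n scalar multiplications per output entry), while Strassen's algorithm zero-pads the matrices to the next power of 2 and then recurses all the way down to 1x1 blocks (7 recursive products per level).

Matrix multiplication for 1280x1280 matrices:

Strassen's algorithm requires power-of-2 dimensions. Pad 1280x1280 to 2048x2048 (next power of 2).

Standard algorithm: 1280^3 = 2097152000 multiplications
Strassen's algorithm: 7^(log2(2048)) = 7^11 = 1977326743 multiplications
Savings: 2097152000 - 1977326743 = 119825257 multiplications

Standard: 2097152000 multiplications (1280^3). Strassen: 1977326743 multiplications (7^11, after padding to 2048x2048). Strassen reduces 8 recursive multiplications to 7 at each level.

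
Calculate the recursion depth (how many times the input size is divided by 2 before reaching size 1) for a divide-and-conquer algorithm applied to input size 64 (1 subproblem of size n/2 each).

For divide and conquer with division factor 2:

Problem sizes at each level:
Level 0: 64
Level 1: 32
Level 2: 16
Level 3: 8
Level 4: 4
Level 5: 2
Level 6: 1

The root is level 0 and the size-1 base case is level 6 (the tree spans levels 0 through 6, i.e. 7 levels counting the root), so the depth is the number of divisions: log_2(64) = 6

The recursion tree depth is log_2(64) = 6. At each level, the problem size is divided by 2, so it takes 6 divisions to reduce to a base case of size 1. The algorithm makes 1 recursive call at each level.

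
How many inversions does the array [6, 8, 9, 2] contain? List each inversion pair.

Finding inversions in [6, 8, 9, 2]:

(0, 3): arr[0]=6 > arr[3]=2
(1, 3): arr[1]=8 > arr[3]=2
(2, 3): arr[2]=9 > arr[3]=2

Total inversions: 3

The array has 3 inversion(s): (0,3), (1,3), (2,3). Each pair (i,j) satisfies i < j and arr[i] > arr[j].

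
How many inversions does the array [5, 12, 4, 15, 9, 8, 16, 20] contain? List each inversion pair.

Finding inversions in [5, 12, 4, 15, 9, 8, 16, 20]:

(0, 2): arr[0]=5 > arr[2]=4
(1, 2): arr[1]=12 > arr[2]=4
(1, 4): arr[1]=12 > arr[4]=9
(1, 5): arr[1]=12 > arr[5]=8
(3, 4): arr[3]=15 > arr[4]=9
(3, 5): arr[3]=15 > arr[5]=8
(4, 5): arr[4]=9 > arr[5]=8

Total inversions: 7

The array has 7 inversion(s): (0,2), (1,2), (1,4), (1,5), (3,4), (3,5), (4,5). Each pair (i,j) satisfies i < j and arr[i] > arr[j].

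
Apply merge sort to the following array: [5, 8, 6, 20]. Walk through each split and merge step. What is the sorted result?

Merge sort trace:

Split: [5, 8, 6, 20] -> [5, 8] and [6, 20]
  Split: [5, 8] -> [5] and [8]
  Merge: [5] + [8] -> [5, 8]
  Split: [6, 20] -> [6] and [20]
  Merge: [6] + [20] -> [6, 20]
Merge: [5, 8] + [6, 20] -> [5, 6, 8, 20]

Final sorted array: [5, 6, 8, 20]

The merge sort proceeds by recursively splitting the array and merging sorted halves.
After all merges, the sorted array is [5, 6, 8, 20].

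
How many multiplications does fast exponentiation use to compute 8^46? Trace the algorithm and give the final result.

Computing 8^46 by squaring (build up from 8^1; each line after the first costs one multiplication):

8^1 = 8
8^2 = (8^1)^2 = 8^2 = 64
8^4 = (8^2)^2 = 64^2 = 4096
8^5 = 8 * 8^4 = 8 * 4096 = 32768
8^10 = (8^5)^2 = 32768^2 = 1073741824
8^11 = 8 * 8^10 = 8 * 1073741824 = 8589934592
8^22 = (8^11)^2 = 8589934592^2 = 73786976294838206464
8^23 = 8 * 8^22 = 8 * 73786976294838206464 = 590295810358705651712
8^46 = (8^23)^2 = 590295810358705651712^2 = 348449143727040986586495598010130648530944

Result: 348449143727040986586495598010130648530944
Multiplications needed: 8 (8 lines after 8^1)

8^46 = 348449143727040986586495598010130648530944. Using exponentiation by squaring, this requires 8 multiplications. The key idea: if the exponent is even, square the half-power; if odd, multiply by the base once.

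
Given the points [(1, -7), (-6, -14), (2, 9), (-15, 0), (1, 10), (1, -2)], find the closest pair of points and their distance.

Computing all pairwise distances among 6 points:

d((1, -7), (-6, -14)) = 9.8995
d((1, -7), (2, 9)) = 16.0312
d((1, -7), (-15, 0)) = 17.4642
d((1, -7), (1, 10)) = 17.0
d((1, -7), (1, -2)) = 5.0
d((-6, -14), (2, 9)) = 24.3516
d((-6, -14), (-15, 0)) = 16.6433
d((-6, -14), (1, 10)) = 25.0
d((-6, -14), (1, -2)) = 13.8924
d((2, 9), (-15, 0)) = 19.2354
d((2, 9), (1, 10)) = 1.4142 <-- minimum
d((2, 9), (1, -2)) = 11.0454
d((-15, 0), (1, 10)) = 18.868
d((-15, 0), (1, -2)) = 16.1245
d((1, 10), (1, -2)) = 12.0

Closest pair: (2, 9) and (1, 10) with distance 1.4142

The closest pair is (2, 9) and (1, 10) with Euclidean distance 1.4142. For 6 points, brute-force pairwise comparison is shown above. For large n, the divide-and-conquer algorithm (sort by x, recurse on halves, check the dividing strip) achieves O(n log n).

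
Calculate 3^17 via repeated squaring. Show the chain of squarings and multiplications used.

Computing 3^17 by squaring (build up from 3^1; each line after the first costs one multiplication):

3^1 = 3
3^2 = (3^1)^2 = 3^2 = 9
3^4 = (3^2)^2 = 9^2 = 81
3^8 = (3^4)^2 = 81^2 = 6561
3^16 = (3^8)^2 = 6561^2 = 43046721
3^17 = 3 * 3^16 = 3 * 43046721 = 129140163

Result: 129140163
Multiplications needed: 5 (5 lines after 3^1)

3^17 = 129140163. Using exponentiation by squaring, this requires 5 multiplications. The key idea: if the exponent is even, square the half-power; if odd, multiply by the base once.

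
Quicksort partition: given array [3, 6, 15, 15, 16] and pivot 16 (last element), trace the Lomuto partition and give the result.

Lomuto partition with pivot = 16:

Initial array: [3, 6, 15, 15, 16]

arr[0]=3 <= 16: swap with position 0, array becomes [3, 6, 15, 15, 16]
arr[1]=6 <= 16: swap with position 1, array becomes [3, 6, 15, 15, 16]
arr[2]=15 <= 16: swap with position 2, array becomes [3, 6, 15, 15, 16]
arr[3]=15 <= 16: swap with position 3, array becomes [3, 6, 15, 15, 16]

Place pivot at position 4: [3, 6, 15, 15, 16]
Pivot position: 4

After partitioning with pivot 16, the array becomes [3, 6, 15, 15, 16]. The pivot is placed at index 4. All elements to the left of the pivot are <= 16, and all elements to the right are > 16.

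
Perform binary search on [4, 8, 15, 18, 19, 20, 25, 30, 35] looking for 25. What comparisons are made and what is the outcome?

Binary search for 25 in [4, 8, 15, 18, 19, 20, 25, 30, 35]:

lo=0, hi=8, mid=4, arr[mid]=19 -> 19 < 25, search right half
lo=5, hi=8, mid=6, arr[mid]=25 -> Found target at index 6!

Binary search finds 25 at index 6 after 2 comparisons. The search repeatedly halves the search space by comparing with the middle element.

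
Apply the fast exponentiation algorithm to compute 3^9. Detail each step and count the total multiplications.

Computing 3^9 by squaring (build up from 3^1; each line after the first costs one multiplication):

3^1 = 3
3^2 = (3^1)^2 = 3^2 = 9
3^4 = (3^2)^2 = 9^2 = 81
3^8 = (3^4)^2 = 81^2 = 6561
3^9 = 3 * 3^8 = 3 * 6561 = 19683

Result: 19683
Multiplications needed: 4 (4 lines after 3^1)

3^9 = 19683. Using exponentiation by squaring, this requires 4 multiplications. The key idea: if the exponent is even, square the half-power; if odd, multiply by the base once.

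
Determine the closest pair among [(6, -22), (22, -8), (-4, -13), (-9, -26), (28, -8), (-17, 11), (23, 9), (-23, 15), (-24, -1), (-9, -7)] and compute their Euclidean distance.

Computing all pairwise distances among 10 points:

d((6, -22), (22, -8)) = 21.2603
d((6, -22), (-4, -13)) = 13.4536
d((6, -22), (-9, -26)) = 15.5242
d((6, -22), (28, -8)) = 26.0768
d((6, -22), (-17, 11)) = 40.2244
d((6, -22), (23, 9)) = 35.3553
d((6, -22), (-23, 15)) = 47.0106
d((6, -22), (-24, -1)) = 36.6197
d((6, -22), (-9, -7)) = 21.2132
d((22, -8), (-4, -13)) = 26.4764
d((22, -8), (-9, -26)) = 35.8469
d((22, -8), (28, -8)) = 6.0 <-- minimum
d((22, -8), (-17, 11)) = 43.382
d((22, -8), (23, 9)) = 17.0294
d((22, -8), (-23, 15)) = 50.5371
d((22, -8), (-24, -1)) = 46.5296
d((22, -8), (-9, -7)) = 31.0161
d((-4, -13), (-9, -26)) = 13.9284
d((-4, -13), (28, -8)) = 32.3883
d((-4, -13), (-17, 11)) = 27.2947
d((-4, -13), (23, 9)) = 34.8281
d((-4, -13), (-23, 15)) = 33.8378
d((-4, -13), (-24, -1)) = 23.3238
d((-4, -13), (-9, -7)) = 7.8102
d((-9, -26), (28, -8)) = 41.1461
d((-9, -26), (-17, 11)) = 37.855
d((-9, -26), (23, 9)) = 47.4236
d((-9, -26), (-23, 15)) = 43.3244
d((-9, -26), (-24, -1)) = 29.1548
d((-9, -26), (-9, -7)) = 19.0
d((28, -8), (-17, 11)) = 48.8467
d((28, -8), (23, 9)) = 17.72
d((28, -8), (-23, 15)) = 55.9464
d((28, -8), (-24, -1)) = 52.469
d((28, -8), (-9, -7)) = 37.0135
d((-17, 11), (23, 9)) = 40.05
d((-17, 11), (-23, 15)) = 7.2111
d((-17, 11), (-24, -1)) = 13.8924
d((-17, 11), (-9, -7)) = 19.6977
d((23, 9), (-23, 15)) = 46.3897
d((23, 9), (-24, -1)) = 48.0521
d((23, 9), (-9, -7)) = 35.7771
d((-23, 15), (-24, -1)) = 16.0312
d((-23, 15), (-9, -7)) = 26.0768
d((-24, -1), (-9, -7)) = 16.1555

Closest pair: (22, -8) and (28, -8) with distance 6.0

The closest pair is (22, -8) and (28, -8) with Euclidean distance 6.0. For 10 points, brute-force pairwise comparison is shown above. For large n, the divide-and-conquer algorithm (sort by x, recurse on halves, check the dividing strip) achieves O(n log n).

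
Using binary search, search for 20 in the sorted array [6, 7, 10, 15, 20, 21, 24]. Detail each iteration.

Binary search for 20 in [6, 7, 10, 15, 20, 21, 24]:

lo=0, hi=6, mid=3, arr[mid]=15 -> 15 < 20, search right half
lo=4, hi=6, mid=5, arr[mid]=21 -> 21 > 20, search left half
lo=4, hi=4, mid=4, arr[mid]=20 -> Found target at index 4!

Binary search finds 20 at index 4 after 3 comparisons. The search repeatedly halves the search space by comparing with the middle element.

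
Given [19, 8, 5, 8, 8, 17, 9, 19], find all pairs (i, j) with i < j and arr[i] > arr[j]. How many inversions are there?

Finding inversions in [19, 8, 5, 8, 8, 17, 9, 19]:

(0, 1): arr[0]=19 > arr[1]=8
(0, 2): arr[0]=19 > arr[2]=5
(0, 3): arr[0]=19 > arr[3]=8
(0, 4): arr[0]=19 > arr[4]=8
(0, 5): arr[0]=19 > arr[5]=17
(0, 6): arr[0]=19 > arr[6]=9
(1, 2): arr[1]=8 > arr[2]=5
(5, 6): arr[5]=17 > arr[6]=9

Total inversions: 8

The array has 8 inversion(s): (0,1), (0,2), (0,3), (0,4), (0,5), (0,6), (1,2), (5,6). Each pair (i,j) satisfies i < j and arr[i] > arr[j].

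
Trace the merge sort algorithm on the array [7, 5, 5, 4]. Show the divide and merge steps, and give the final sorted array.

Merge sort trace:

Split: [7, 5, 5, 4] -> [7, 5] and [5, 4]
  Split: [7, 5] -> [7] and [5]
  Merge: [7] + [5] -> [5, 7]
  Split: [5, 4] -> [5] and [4]
  Merge: [5] + [4] -> [4, 5]
Merge: [5, 7] + [4, 5] -> [4, 5, 5, 7]

Final sorted array: [4, 5, 5, 7]

The merge sort proceeds by recursively splitting the array and merging sorted halves.
After all merges, the sorted array is [4, 5, 5, 7].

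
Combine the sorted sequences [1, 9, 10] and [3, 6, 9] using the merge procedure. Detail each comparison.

Merging process:

Compare 1 vs 3: take 1 from left. Merged: [1]
Compare 9 vs 3: take 3 from right. Merged: [1, 3]
Compare 9 vs 6: take 6 from right. Merged: [1, 3, 6]
Compare 9 vs 9: take 9 from left. Merged: [1, 3, 6, 9]
Compare 10 vs 9: take 9 from right. Merged: [1, 3, 6, 9, 9]
Append remaining from left: [10]. Merged: [1, 3, 6, 9, 9, 10]

Final merged array: [1, 3, 6, 9, 9, 10]
Total comparisons: 5

The merged array is [1, 3, 6, 9, 9, 10], requiring 5 comparisons. The merge step runs in O(n) time where n is the total number of elements.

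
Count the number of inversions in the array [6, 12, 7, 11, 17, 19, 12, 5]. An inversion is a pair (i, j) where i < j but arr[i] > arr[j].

Finding inversions in [6, 12, 7, 11, 17, 19, 12, 5]:

(0, 7): arr[0]=6 > arr[7]=5
(1, 2): arr[1]=12 > arr[2]=7
(1, 3): arr[1]=12 > arr[3]=11
(1, 7): arr[1]=12 > arr[7]=5
(2, 7): arr[2]=7 > arr[7]=5
(3, 7): arr[3]=11 > arr[7]=5
(4, 6): arr[4]=17 > arr[6]=12
(4, 7): arr[4]=17 > arr[7]=5
(5, 6): arr[5]=19 > arr[6]=12
(5, 7): arr[5]=19 > arr[7]=5
(6, 7): arr[6]=12 > arr[7]=5

Total inversions: 11

The array has 11 inversion(s): (0,7), (1,2), (1,3), (1,7), (2,7), (3,7), (4,6), (4,7), (5,6), (5,7), (6,7). Each pair (i,j) satisfies i < j and arr[i] > arr[j].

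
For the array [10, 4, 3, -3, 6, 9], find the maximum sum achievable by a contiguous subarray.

Using Kadane's algorithm on [10, 4, 3, -3, 6, 9]:

Scanning through the array:
Position 1 (value 4): max_ending_here = 14, max_so_far = 14
Position 2 (value 3): max_ending_here = 17, max_so_far = 17
Position 3 (value -3): max_ending_here = 14, max_so_far = 17
Position 4 (value 6): max_ending_here = 20, max_so_far = 20
Position 5 (value 9): max_ending_here = 29, max_so_far = 29

Maximum subarray: [10, 4, 3, -3, 6, 9]
Maximum sum: 29

The maximum subarray is [10, 4, 3, -3, 6, 9] with sum 29. This subarray runs from index 0 to index 5.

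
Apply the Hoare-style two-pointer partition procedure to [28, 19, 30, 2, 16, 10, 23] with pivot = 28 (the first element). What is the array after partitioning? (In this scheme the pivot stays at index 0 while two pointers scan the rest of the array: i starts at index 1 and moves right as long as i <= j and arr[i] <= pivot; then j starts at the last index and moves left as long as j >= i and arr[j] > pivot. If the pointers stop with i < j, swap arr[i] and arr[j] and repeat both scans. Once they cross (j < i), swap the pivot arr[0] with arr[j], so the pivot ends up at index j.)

Hoare-style two-pointer partition with pivot = 28:

Initial array: [28, 19, 30, 2, 16, 10, 23]

Pointers start at i = 1, j = 6.
i stops at index 2 (arr[2]=30 > 28), j stops at index 6 (arr[6]=23 <= 28): swap arr[2] and arr[6], array becomes [28, 19, 23, 2, 16, 10, 30]
i ends at 6, j ends at 5: the pointers have crossed (j < i), so scanning stops.

Swap pivot arr[0] with arr[5] to place pivot at position 5: [10, 19, 23, 2, 16, 28, 30]
Pivot position: 5

After partitioning with pivot 28, the array becomes [10, 19, 23, 2, 16, 28, 30]. The pivot is placed at index 5. All elements to the left of the pivot are <= 28, and all elements to the right are > 28.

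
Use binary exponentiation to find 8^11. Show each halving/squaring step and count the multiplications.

Computing 8^11 by squaring (build up from 8^1; each line after the first costs one multiplication):

8^1 = 8
8^2 = (8^1)^2 = 8^2 = 64
8^4 = (8^2)^2 = 64^2 = 4096
8^5 = 8 * 8^4 = 8 * 4096 = 32768
8^10 = (8^5)^2 = 32768^2 = 1073741824
8^11 = 8 * 8^10 = 8 * 1073741824 = 8589934592

Result: 8589934592
Multiplications needed: 5 (5 lines after 8^1)

8^11 = 8589934592. Using exponentiation by squaring, this requires 5 multiplications. The key idea: if the exponent is even, square the half-power; if odd, multiply by the base once.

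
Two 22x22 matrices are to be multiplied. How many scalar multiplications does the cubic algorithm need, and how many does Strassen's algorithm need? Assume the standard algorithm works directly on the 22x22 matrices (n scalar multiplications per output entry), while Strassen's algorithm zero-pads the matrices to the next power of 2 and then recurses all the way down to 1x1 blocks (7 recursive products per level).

Matrix multiplication for 22x22 matrices:

Strassen's algorithm requires power-of-2 dimensions. Pad 22x22 to 32x32 (next power of 2).

Standard algorithm: 22^3 = 10648 multiplications
Strassen's algorithm: 7^(log2(32)) = 7^5 = 16807 multiplications
Difference: 10648 - 16807 = -6159 (Strassen uses MORE here due to padding overhead — for small or just-over-power-of-2 n, padding can outweigh the per-level savings)

Standard: 10648 multiplications (22^3). Strassen: 16807 multiplications (7^5, after padding to 32x32). Strassen reduces 8 recursive multiplications to 7 at each level.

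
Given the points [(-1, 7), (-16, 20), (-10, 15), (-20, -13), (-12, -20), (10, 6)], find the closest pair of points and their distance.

Computing all pairwise distances among 6 points:

d((-1, 7), (-16, 20)) = 19.8494
d((-1, 7), (-10, 15)) = 12.0416
d((-1, 7), (-20, -13)) = 27.5862
d((-1, 7), (-12, -20)) = 29.1548
d((-1, 7), (10, 6)) = 11.0454
d((-16, 20), (-10, 15)) = 7.8102 <-- minimum
d((-16, 20), (-20, -13)) = 33.2415
d((-16, 20), (-12, -20)) = 40.1995
d((-16, 20), (10, 6)) = 29.5296
d((-10, 15), (-20, -13)) = 29.7321
d((-10, 15), (-12, -20)) = 35.0571
d((-10, 15), (10, 6)) = 21.9317
d((-20, -13), (-12, -20)) = 10.6301
d((-20, -13), (10, 6)) = 35.5106
d((-12, -20), (10, 6)) = 34.0588

Closest pair: (-16, 20) and (-10, 15) with distance 7.8102

The closest pair is (-16, 20) and (-10, 15) with Euclidean distance 7.8102. For 6 points, brute-force pairwise comparison is shown above. For large n, the divide-and-conquer algorithm (sort by x, recurse on halves, check the dividing strip) achieves O(n log n).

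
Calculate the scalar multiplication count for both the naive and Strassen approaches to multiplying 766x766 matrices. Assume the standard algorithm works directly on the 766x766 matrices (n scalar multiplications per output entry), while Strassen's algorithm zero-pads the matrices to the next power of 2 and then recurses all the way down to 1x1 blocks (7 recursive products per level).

Matrix multiplication for 766x766 matrices:

Strassen's algorithm requires power-of-2 dimensions. Pad 766x766 to 1024x1024 (next power of 2).

Standard algorithm: 766^3 = 449455096 multiplications
Strassen's algorithm: 7^(log2(1024)) = 7^10 = 282475249 multiplications
Savings: 449455096 - 282475249 = 166979847 multiplications

Standard: 449455096 multiplications (766^3). Strassen: 282475249 multiplications (7^10, after padding to 1024x1024). Strassen reduces 8 recursive multiplications to 7 at each level.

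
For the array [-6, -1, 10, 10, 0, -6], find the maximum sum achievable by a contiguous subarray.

Using Kadane's algorithm on [-6, -1, 10, 10, 0, -6]:

Scanning through the array:
Position 1 (value -1): max_ending_here = -1, max_so_far = -1
Position 2 (value 10): max_ending_here = 10, max_so_far = 10
Position 3 (value 10): max_ending_here = 20, max_so_far = 20
Position 4 (value 0): max_ending_here = 20, max_so_far = 20
Position 5 (value -6): max_ending_here = 14, max_so_far = 20

Maximum subarray: [10, 10]
Maximum sum: 20

The maximum subarray is [10, 10] with sum 20. This subarray runs from index 2 to index 3.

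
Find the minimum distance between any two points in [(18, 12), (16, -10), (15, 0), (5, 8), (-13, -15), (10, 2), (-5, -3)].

Computing all pairwise distances among 7 points:

d((18, 12), (16, -10)) = 22.0907
d((18, 12), (15, 0)) = 12.3693
d((18, 12), (5, 8)) = 13.6015
d((18, 12), (-13, -15)) = 41.1096
d((18, 12), (10, 2)) = 12.8062
d((18, 12), (-5, -3)) = 27.4591
d((16, -10), (15, 0)) = 10.0499
d((16, -10), (5, 8)) = 21.095
d((16, -10), (-13, -15)) = 29.4279
d((16, -10), (10, 2)) = 13.4164
d((16, -10), (-5, -3)) = 22.1359
d((15, 0), (5, 8)) = 12.8062
d((15, 0), (-13, -15)) = 31.7648
d((15, 0), (10, 2)) = 5.3852 <-- minimum
d((15, 0), (-5, -3)) = 20.2237
d((5, 8), (-13, -15)) = 29.2062
d((5, 8), (10, 2)) = 7.8102
d((5, 8), (-5, -3)) = 14.8661
d((-13, -15), (10, 2)) = 28.6007
d((-13, -15), (-5, -3)) = 14.4222
d((10, 2), (-5, -3)) = 15.8114

Closest pair: (15, 0) and (10, 2) with distance 5.3852

The closest pair is (15, 0) and (10, 2) with Euclidean distance 5.3852. For 7 points, brute-force pairwise comparison is shown above. For large n, the divide-and-conquer algorithm (sort by x, recurse on halves, check the dividing strip) achieves O(n log n).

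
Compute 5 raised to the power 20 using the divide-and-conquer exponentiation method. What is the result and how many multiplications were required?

Computing 5^20 by squaring (build up from 5^1; each line after the first costs one multiplication):

5^1 = 5
5^2 = (5^1)^2 = 5^2 = 25
5^4 = (5^2)^2 = 25^2 = 625
5^5 = 5 * 5^4 = 5 * 625 = 3125
5^10 = (5^5)^2 = 3125^2 = 9765625
5^20 = (5^10)^2 = 9765625^2 = 95367431640625

Result: 95367431640625
Multiplications needed: 5 (5 lines after 5^1)

5^20 = 95367431640625. Using exponentiation by squaring, this requires 5 multiplications. The key idea: if the exponent is even, square the half-power; if odd, multiply by the base once.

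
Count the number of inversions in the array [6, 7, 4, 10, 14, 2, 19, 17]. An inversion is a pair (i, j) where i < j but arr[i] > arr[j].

Finding inversions in [6, 7, 4, 10, 14, 2, 19, 17]:

(0, 2): arr[0]=6 > arr[2]=4
(0, 5): arr[0]=6 > arr[5]=2
(1, 2): arr[1]=7 > arr[2]=4
(1, 5): arr[1]=7 > arr[5]=2
(2, 5): arr[2]=4 > arr[5]=2
(3, 5): arr[3]=10 > arr[5]=2
(4, 5): arr[4]=14 > arr[5]=2
(6, 7): arr[6]=19 > arr[7]=17

Total inversions: 8

The array has 8 inversion(s): (0,2), (0,5), (1,2), (1,5), (2,5), (3,5), (4,5), (6,7). Each pair (i,j) satisfies i < j and arr[i] > arr[j].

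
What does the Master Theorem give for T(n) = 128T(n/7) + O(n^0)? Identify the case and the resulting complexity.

Master Theorem for T(n) = 128T(n/7) + O(n^0):

a = 128, b = 7, c = 0
log_b(a) = log_7(128) = 2.4935

Case 1: c = 0 < log_7(128) = 2.4935
T(n) = O(n^(log_7 128))

For T(n) = 128T(n/7) + O(n^0): log_7(128) = 2.4935. This is Case 1 of the Master Theorem (c < log_b(a), work dominated by leaves), giving O(n^(log_7 128)).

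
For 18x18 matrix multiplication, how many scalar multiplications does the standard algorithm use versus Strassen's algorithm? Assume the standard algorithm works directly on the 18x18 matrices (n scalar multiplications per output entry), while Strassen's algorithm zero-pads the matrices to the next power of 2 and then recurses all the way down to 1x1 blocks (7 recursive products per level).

Matrix multiplication for 18x18 matrices:

Strassen's algorithm requires power-of-2 dimensions. Pad 18x18 to 32x32 (next power of 2).

Standard algorithm: 18^3 = 5832 multiplications
Strassen's algorithm: 7^(log2(32)) = 7^5 = 16807 multiplications
Difference: 5832 - 16807 = -10975 (Strassen uses MORE here due to padding overhead — for small or just-over-power-of-2 n, padding can outweigh the per-level savings)

Standard: 5832 multiplications (18^3). Strassen: 16807 multiplications (7^5, after padding to 32x32). Strassen reduces 8 recursive multiplications to 7 at each level.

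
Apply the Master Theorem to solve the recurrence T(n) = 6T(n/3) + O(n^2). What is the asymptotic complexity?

Master Theorem for T(n) = 6T(n/3) + O(n^2):

a = 6, b = 3, c = 2
log_b(a) = log_3(6) = 1.6309

Case 3: c = 2 > log_3(6) = 1.6309
T(n) = O(n^2) = O(n^2)

For T(n) = 6T(n/3) + O(n^2): log_3(6) = 1.6309. This is Case 3 of the Master Theorem (c > log_b(a), work dominated by root), giving O(n^2).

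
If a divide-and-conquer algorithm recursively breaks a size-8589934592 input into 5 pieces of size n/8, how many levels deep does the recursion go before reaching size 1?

For divide and conquer with division factor 8:

Problem sizes at each level:
Level 0: 8589934592
Level 1: 1073741824
Level 2: 134217728
Level 3: 16777216
Level 4: 2097152
Level 5: 262144
Level 6: 32768
Level 7: 4096
Level 8: 512
Level 9: 64
Level 10: 8
Level 11: 1

The root is level 0 and the size-1 base case is level 11 (the tree spans levels 0 through 11, i.e. 12 levels counting the root), so the depth is the number of divisions: log_8(8589934592) = 11

The recursion tree depth is log_8(8589934592) = 11. At each level, the problem size is divided by 8, so it takes 11 divisions to reduce to a base case of size 1. The algorithm makes 5 recursive calls at each level.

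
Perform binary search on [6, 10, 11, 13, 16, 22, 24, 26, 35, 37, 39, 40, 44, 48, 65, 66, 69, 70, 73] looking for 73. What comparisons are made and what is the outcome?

Binary search for 73 in [6, 10, 11, 13, 16, 22, 24, 26, 35, 37, 39, 40, 44, 48, 65, 66, 69, 70, 73]:

lo=0, hi=18, mid=9, arr[mid]=37 -> 37 < 73, search right half
lo=10, hi=18, mid=14, arr[mid]=65 -> 65 < 73, search right half
lo=15, hi=18, mid=16, arr[mid]=69 -> 69 < 73, search right half
lo=17, hi=18, mid=17, arr[mid]=70 -> 70 < 73, search right half
lo=18, hi=18, mid=18, arr[mid]=73 -> Found target at index 18!

Binary search finds 73 at index 18 after 5 comparisons. The search repeatedly halves the search space by comparing with the middle element.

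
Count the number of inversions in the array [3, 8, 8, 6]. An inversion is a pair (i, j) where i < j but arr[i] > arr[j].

Finding inversions in [3, 8, 8, 6]:

(1, 3): arr[1]=8 > arr[3]=6
(2, 3): arr[2]=8 > arr[3]=6

Total inversions: 2

The array has 2 inversion(s): (1,3), (2,3). Each pair (i,j) satisfies i < j and arr[i] > arr[j].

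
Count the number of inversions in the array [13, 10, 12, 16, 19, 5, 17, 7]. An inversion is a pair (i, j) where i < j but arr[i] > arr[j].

Finding inversions in [13, 10, 12, 16, 19, 5, 17, 7]:

(0, 1): arr[0]=13 > arr[1]=10
(0, 2): arr[0]=13 > arr[2]=12
(0, 5): arr[0]=13 > arr[5]=5
(0, 7): arr[0]=13 > arr[7]=7
(1, 5): arr[1]=10 > arr[5]=5
(1, 7): arr[1]=10 > arr[7]=7
(2, 5): arr[2]=12 > arr[5]=5
(2, 7): arr[2]=12 > arr[7]=7
(3, 5): arr[3]=16 > arr[5]=5
(3, 7): arr[3]=16 > arr[7]=7
(4, 5): arr[4]=19 > arr[5]=5
(4, 6): arr[4]=19 > arr[6]=17
(4, 7): arr[4]=19 > arr[7]=7
(6, 7): arr[6]=17 > arr[7]=7

Total inversions: 14

The array has 14 inversion(s): (0,1), (0,2), (0,5), (0,7), (1,5), (1,7), (2,5), (2,7), (3,5), (3,7), (4,5), (4,6), (4,7), (6,7). Each pair (i,j) satisfies i < j and arr[i] > arr[j].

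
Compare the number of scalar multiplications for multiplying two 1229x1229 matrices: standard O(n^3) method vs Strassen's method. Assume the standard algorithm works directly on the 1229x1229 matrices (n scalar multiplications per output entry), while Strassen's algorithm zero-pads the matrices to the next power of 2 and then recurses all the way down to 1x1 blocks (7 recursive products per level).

Matrix multiplication for 1229x1229 matrices:

Strassen's algorithm requires power-of-2 dimensions. Pad 1229x1229 to 2048x2048 (next power of 2).

Standard algorithm: 1229^3 = 1856331989 multiplications
Strassen's algorithm: 7^(log2(2048)) = 7^11 = 1977326743 multiplications
Difference: 1856331989 - 1977326743 = -120994754 (Strassen uses MORE here due to padding overhead — for small or just-over-power-of-2 n, padding can outweigh the per-level savings)

Standard: 1856331989 multiplications (1229^3). Strassen: 1977326743 multiplications (7^11, after padding to 2048x2048). Strassen reduces 8 recursive multiplications to 7 at each level.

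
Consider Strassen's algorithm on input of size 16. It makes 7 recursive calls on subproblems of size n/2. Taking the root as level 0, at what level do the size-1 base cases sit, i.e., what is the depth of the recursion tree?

For divide and conquer with division factor 2:

Problem sizes at each level:
Level 0: 16
Level 1: 8
Level 2: 4
Level 3: 2
Level 4: 1

The root is level 0 and the size-1 base case is level 4 (the tree spans levels 0 through 4, i.e. 5 levels counting the root), so the depth is the number of divisions: log_2(16) = 4

The recursion tree depth is log_2(16) = 4. At each level, the problem size is divided by 2, so it takes 4 divisions to reduce to a base case of size 1. The algorithm makes 7 recursive calls at each level.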